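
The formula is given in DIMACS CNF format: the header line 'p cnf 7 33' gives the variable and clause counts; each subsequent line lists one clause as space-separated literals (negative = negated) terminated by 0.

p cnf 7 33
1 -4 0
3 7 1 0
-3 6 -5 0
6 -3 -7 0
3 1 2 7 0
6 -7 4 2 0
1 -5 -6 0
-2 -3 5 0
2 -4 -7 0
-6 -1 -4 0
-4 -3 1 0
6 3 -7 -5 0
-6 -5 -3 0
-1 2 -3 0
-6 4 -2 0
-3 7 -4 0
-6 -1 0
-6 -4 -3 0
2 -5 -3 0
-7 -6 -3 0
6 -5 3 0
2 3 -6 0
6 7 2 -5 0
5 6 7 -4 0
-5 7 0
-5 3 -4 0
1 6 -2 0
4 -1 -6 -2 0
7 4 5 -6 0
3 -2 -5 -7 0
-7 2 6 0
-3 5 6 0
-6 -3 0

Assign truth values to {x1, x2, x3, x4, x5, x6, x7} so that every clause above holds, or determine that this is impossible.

x1 ↦ True, x2 ↦ True, x3 ↦ False, x4 ↦ False, x5 ↦ False, x6 ↦ False, x7 ↦ True

Branch on x1: set x1 = True.
The clause (¬x6) is unit, so x6 = False.
Branch on x3: set x3 = False.
The clause (¬x5) is unit, so x5 = False.
Branch on x7: set x7 = True.
The clause (x2) is unit, so x2 = True.
No clause remains; x4 is free.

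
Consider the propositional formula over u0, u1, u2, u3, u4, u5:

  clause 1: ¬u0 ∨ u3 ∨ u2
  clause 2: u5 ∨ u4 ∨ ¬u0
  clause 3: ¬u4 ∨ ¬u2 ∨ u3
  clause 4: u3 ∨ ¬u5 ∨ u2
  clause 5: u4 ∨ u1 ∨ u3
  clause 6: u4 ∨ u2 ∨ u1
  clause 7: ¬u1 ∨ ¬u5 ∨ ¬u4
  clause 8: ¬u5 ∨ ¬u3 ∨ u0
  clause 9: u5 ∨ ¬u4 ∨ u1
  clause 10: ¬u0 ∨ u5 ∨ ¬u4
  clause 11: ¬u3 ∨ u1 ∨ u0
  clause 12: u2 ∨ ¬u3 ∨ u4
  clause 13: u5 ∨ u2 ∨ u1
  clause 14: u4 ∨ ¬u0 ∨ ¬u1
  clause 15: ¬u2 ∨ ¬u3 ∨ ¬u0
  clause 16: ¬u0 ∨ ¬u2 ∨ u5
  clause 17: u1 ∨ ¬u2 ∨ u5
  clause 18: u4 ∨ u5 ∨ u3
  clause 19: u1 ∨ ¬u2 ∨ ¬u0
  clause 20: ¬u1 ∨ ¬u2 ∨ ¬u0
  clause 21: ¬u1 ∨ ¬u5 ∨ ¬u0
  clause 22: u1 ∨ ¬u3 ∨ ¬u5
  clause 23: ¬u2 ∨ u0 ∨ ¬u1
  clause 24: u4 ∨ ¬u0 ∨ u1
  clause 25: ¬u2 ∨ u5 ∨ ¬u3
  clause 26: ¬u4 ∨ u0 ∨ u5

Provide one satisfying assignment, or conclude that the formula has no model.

Branch on u0: set u0 = False.
Branch on u5: set u5 = False.
The clause (¬u4) is unit, so u4 = False.
The clause (u3) is unit, so u3 = True.
The clause (u1) is unit, so u1 = True.
The clause (u2) is unit, so u2 = True.
But (¬u2) is also a unit clause — contradiction.
Backtrack on u5: now try u5 = True.
The clause (¬u3) is unit, so u3 = False.
The clause (u2) is unit, so u2 = True.
The clause (¬u4) is unit, so u4 = False.
The clause (u1) is unit, so u1 = True.
But (¬u1) is also a unit clause — contradiction.
Either choice for u5 ends in contradiction.
Backtrack on u0: now try u0 = True.
Branch on u3: set u3 = True.
The clause (¬u2) is unit, so u2 = False.
The clause (u4) is unit, so u4 = True.
The clause (u5) is unit, so u5 = True.
The clause (¬u1) is unit, so u1 = False.
But (u1) is also a unit clause — contradiction.
Backtrack on u3: now try u3 = False.
The clause (u2) is unit, so u2 = True.
The clause (¬u4) is unit, so u4 = False.
The clause (u5) is unit, so u5 = True.
The clause (u1) is unit, so u1 = True.
But (¬u1) is also a unit clause — contradiction.
Either choice for u3 ends in contradiction.
Either choice for u0 ends in contradiction.

UNSATISFIABLE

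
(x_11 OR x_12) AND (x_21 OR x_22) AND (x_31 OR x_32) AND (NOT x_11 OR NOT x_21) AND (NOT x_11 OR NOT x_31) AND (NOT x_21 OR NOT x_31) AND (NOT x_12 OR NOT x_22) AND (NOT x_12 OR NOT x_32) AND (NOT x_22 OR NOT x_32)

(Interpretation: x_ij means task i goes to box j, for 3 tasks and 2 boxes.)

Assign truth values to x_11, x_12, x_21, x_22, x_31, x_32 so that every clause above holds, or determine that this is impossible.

UNSATISFIABLE

Branch on x_11: set x_11 = true.
From the singleton clause (NOT x_21), x_21 = false.
From the singleton clause (x_22), x_22 = true.
From the singleton clause (NOT x_31), x_31 = false.
From the singleton clause (x_32), x_32 = true.
That conflicts with the unit clause (NOT x_32).
So x_11 must be the other value — set x_11 = false.
From the singleton clause (x_12), x_12 = true.
From the singleton clause (NOT x_22), x_22 = false.
From the singleton clause (x_21), x_21 = true.
From the singleton clause (NOT x_31), x_31 = false.
From the singleton clause (x_32), x_32 = true.
That conflicts with the unit clause (NOT x_32).
Neither x_11 = true nor x_11 = false works.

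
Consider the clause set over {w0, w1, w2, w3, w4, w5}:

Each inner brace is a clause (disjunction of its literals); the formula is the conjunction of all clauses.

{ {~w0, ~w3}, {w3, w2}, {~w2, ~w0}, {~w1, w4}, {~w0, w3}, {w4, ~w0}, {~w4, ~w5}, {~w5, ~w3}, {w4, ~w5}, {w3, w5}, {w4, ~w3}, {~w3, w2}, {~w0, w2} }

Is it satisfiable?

Try w0 = 0.
Try w3 = 1.
The clause (~w5) is unit, so w5 = 0.
The clause (w4) is unit, so w4 = 1.
The clause (w2) is unit, so w2 = 1.
All clauses hold; w1 can take either value.
A satisfying assignment: w0=0; w1=1; w2=1; w3=1; w4=1; w5=0.

Satisfiable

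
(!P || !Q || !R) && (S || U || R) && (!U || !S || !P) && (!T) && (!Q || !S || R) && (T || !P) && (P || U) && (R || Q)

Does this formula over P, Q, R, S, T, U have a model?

The clause (!T) is unit, so T = false.
The clause (!P) is unit, so P = false.
The clause (U) is unit, so U = true.
Case R = true:
No clause remains; Q, S are free.
A satisfying assignment: P ↦ false,  Q ↦ true,  R ↦ true,  S ↦ true,  T ↦ false,  U ↦ true.

Yes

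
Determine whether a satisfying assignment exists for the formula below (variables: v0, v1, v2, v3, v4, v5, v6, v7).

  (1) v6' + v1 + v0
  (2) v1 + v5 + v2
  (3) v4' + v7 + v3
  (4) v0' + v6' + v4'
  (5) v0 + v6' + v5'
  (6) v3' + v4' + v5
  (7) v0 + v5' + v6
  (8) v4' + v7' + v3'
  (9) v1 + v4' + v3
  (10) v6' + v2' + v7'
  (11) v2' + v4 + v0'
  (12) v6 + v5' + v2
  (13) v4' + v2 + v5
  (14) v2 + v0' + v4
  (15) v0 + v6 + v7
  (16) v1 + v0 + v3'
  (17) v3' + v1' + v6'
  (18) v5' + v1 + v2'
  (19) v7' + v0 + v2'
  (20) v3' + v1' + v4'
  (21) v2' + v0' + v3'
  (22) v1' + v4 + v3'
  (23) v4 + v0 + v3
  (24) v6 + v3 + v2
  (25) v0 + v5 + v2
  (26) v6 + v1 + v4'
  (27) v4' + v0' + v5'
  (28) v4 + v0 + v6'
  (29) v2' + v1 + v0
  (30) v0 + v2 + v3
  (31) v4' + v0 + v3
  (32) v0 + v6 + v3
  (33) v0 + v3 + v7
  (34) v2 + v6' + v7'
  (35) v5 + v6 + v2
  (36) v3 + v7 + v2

Try v6 = 0.
Try v0 = 1.
Try v2 = 1.
Unit clause (v4) forces v4 = 1.
Unit clause (v3') forces v3 = 0.
Unit clause (v7) forces v7 = 1.
Unit clause (v1) forces v1 = 1.
Unit clause (v5') forces v5 = 0.
This assignment satisfies each clause.
A satisfying assignment: v0=1,  v1=1,  v2=1,  v3=0,  v4=1,  v5=0,  v6=0,  v7=1.

Yes, satisfiable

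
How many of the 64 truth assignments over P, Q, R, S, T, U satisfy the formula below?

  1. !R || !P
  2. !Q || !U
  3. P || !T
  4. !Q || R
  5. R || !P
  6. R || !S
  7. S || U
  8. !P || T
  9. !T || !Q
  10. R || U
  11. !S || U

There are 2^6 = 64 truth assignments over (P, Q, R, S, T, U).
Split on Q. With Q = true, the clauses containing Q are satisfied and !Q drops from the rest; 0 of the 2^5 = 32 assignments to the other variables satisfy what remains.
With Q = false, by the same count on the reduced clause set, 3 assignments work.
(One model: P=F, Q=F, R=F, S=F, T=F, U=T.)
Total: 0 + 3 = 3.

3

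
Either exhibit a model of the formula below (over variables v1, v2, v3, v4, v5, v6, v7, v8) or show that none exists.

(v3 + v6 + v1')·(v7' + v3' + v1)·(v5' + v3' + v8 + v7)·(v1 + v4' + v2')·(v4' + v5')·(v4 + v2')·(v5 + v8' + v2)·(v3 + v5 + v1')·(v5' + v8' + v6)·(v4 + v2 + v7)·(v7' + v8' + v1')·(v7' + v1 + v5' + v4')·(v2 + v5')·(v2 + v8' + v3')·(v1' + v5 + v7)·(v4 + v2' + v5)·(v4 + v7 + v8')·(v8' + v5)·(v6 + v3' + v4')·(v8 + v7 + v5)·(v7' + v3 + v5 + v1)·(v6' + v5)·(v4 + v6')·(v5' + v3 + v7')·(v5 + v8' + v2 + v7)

Try v4 = 0.
(v2') alone gives v2 = 0.
(v7) alone gives v7 = 1.
(v5') alone gives v5 = 0.
(v8') alone gives v8 = 0.
(v6') alone gives v6 = 0.
Try v3 = 1.
(v1) alone gives v1 = 1.
Every clause now holds.

v1=1,  v2=0,  v3=1,  v4=0,  v5=0,  v6=0,  v7=1,  v8=0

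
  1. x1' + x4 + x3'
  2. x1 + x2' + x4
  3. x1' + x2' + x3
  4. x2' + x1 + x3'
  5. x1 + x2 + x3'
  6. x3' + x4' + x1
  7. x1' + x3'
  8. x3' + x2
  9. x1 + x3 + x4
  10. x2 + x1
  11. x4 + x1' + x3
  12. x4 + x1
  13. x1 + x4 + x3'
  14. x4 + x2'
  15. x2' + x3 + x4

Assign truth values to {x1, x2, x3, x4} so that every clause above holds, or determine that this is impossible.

Case x1 = 1:
From the singleton clause (x3'), x3 = 0.
From the singleton clause (x2'), x2 = 0.
From the singleton clause (x4), x4 = 1.
All clauses are satisfied.

x1: 1,  x2: 0,  x3: 0,  x4: 1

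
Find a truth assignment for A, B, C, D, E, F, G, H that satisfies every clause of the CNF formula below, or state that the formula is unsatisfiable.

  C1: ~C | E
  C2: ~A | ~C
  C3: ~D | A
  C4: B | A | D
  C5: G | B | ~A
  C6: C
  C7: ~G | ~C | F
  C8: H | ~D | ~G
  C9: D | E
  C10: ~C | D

Unit clause (C) forces C = 1.
Unit clause (E) forces E = 1.
Unit clause (~A) forces A = 0.
Unit clause (~D) forces D = 0.
But (D) is also a unit clause — contradiction.

UNSATISFIABLE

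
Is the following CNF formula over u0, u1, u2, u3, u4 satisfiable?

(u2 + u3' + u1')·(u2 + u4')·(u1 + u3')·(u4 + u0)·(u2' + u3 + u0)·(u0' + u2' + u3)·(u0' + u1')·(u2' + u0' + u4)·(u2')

From the singleton clause (u2'), u2 = 0.
From the singleton clause (u4'), u4 = 0.
From the singleton clause (u0), u0 = 1.
From the singleton clause (u1'), u1 = 0.
From the singleton clause (u3'), u3 = 0.
Every clause now holds.
A satisfying assignment: u0=1; u1=0; u2=0; u3=0; u4=0.

Yes, satisfiable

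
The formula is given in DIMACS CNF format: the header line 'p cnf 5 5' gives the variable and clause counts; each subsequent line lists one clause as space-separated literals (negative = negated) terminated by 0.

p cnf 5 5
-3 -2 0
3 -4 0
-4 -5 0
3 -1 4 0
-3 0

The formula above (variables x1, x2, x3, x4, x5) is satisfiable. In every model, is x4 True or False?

Suppose x4 = True.
(x3) alone gives x3 = True.
That conflicts with the unit clause (¬x3).
So every satisfying assignment has x4 = False.

False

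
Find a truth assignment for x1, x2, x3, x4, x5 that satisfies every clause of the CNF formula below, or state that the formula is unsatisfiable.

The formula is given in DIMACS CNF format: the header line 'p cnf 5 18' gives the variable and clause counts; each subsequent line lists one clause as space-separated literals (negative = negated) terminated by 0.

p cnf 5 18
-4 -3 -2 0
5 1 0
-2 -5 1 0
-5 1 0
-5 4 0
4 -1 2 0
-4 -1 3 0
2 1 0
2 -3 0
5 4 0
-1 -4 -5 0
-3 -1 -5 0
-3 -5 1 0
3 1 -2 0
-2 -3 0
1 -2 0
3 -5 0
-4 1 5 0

Branch on x5: set x5 = True.
(x1) alone gives x1 = True.
(x4) alone gives x4 = True.
But (¬x4) is also a unit clause — contradiction.
Undo x5 and try x5 = False.
(x1) alone gives x1 = True.
(x4) alone gives x4 = True.
(x3) alone gives x3 = True.
(¬x2) alone gives x2 = False.
But (x2) is also a unit clause — contradiction.
Both values of x5 lead to a conflict.

UNSATISFIABLE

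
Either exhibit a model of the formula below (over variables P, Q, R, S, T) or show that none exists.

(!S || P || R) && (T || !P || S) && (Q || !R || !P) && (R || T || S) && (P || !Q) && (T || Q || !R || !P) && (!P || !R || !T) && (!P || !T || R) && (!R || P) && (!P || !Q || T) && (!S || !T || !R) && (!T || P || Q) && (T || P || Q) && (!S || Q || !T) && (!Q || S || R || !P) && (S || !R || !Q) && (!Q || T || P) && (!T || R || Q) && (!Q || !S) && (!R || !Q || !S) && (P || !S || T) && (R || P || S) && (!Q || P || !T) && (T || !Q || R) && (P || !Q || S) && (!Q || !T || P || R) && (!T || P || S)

Suppose P = true.
Suppose T = false.
The clause (S) is unit, so S = true.
The clause (!Q) is unit, so Q = false.
The clause (!R) is unit, so R = false.
Every clause now holds.

P=true; Q=false; R=false; S=true; T=false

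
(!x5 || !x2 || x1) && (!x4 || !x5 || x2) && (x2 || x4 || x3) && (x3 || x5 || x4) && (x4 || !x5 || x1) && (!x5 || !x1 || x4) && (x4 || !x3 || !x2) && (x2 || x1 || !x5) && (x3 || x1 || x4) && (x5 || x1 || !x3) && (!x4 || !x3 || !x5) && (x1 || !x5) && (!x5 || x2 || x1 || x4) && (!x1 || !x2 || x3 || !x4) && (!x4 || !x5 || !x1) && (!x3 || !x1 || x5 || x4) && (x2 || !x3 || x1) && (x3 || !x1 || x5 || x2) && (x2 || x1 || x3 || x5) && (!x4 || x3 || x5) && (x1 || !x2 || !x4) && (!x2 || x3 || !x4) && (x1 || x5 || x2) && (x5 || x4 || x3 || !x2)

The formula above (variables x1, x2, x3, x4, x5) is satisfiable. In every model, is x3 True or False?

Suppose x3 = false.
Try x2 = true.
Unit clause (!x4) forces x4 = false.
Unit clause (x5) forces x5 = true.
Unit clause (x1) forces x1 = true.
But (!x1) is also a unit clause — contradiction.
Undo x2 and try x2 = false.
Unit clause (x4) forces x4 = true.
Unit clause (!x5) forces x5 = false.
But (x5) is also a unit clause — contradiction.
Neither x2 = true nor x2 = false works.
So every satisfying assignment has x3 = True.

True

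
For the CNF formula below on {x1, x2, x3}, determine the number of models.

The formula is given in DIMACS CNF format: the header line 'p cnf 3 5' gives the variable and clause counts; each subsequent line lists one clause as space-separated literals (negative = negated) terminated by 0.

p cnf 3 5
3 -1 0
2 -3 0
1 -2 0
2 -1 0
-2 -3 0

There are 2^3 = 8 truth assignments over (x1, x2, x3).
Check each against the 5 clauses (columns in the order x1, x2, x3):
  F F F  ✓ satisfies all
  F F T  ✗ fails (x2 ∨ ¬x3)
  F T F  ✗ fails (x1 ∨ ¬x2)
  F T T  ✗ fails (x1 ∨ ¬x2)
  T F F  ✗ fails (x3 ∨ ¬x1)
  T F T  ✗ fails (x2 ∨ ¬x3)
  T T F  ✗ fails (x3 ∨ ¬x1)
  T T T  ✗ fails (¬x2 ∨ ¬x3)
1 of the 8 rows is a model.

1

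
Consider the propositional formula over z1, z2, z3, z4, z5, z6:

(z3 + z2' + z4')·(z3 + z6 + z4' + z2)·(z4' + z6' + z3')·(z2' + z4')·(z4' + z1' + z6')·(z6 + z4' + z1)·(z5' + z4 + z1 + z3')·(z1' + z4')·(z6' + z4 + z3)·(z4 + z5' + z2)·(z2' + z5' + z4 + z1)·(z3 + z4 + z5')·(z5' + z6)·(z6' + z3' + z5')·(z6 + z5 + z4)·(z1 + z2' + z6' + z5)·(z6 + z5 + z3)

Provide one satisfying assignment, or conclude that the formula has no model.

z1=0; z2=0; z3=0; z4=1; z5=1; z6=1

Case z2 = 0:
Case z1 = 0:
Case z6 = 1:
Case z4 = 1:
The clause (z3') is unit, so z3 = 0.
Every clause is now satisfied; z5 is unconstrained.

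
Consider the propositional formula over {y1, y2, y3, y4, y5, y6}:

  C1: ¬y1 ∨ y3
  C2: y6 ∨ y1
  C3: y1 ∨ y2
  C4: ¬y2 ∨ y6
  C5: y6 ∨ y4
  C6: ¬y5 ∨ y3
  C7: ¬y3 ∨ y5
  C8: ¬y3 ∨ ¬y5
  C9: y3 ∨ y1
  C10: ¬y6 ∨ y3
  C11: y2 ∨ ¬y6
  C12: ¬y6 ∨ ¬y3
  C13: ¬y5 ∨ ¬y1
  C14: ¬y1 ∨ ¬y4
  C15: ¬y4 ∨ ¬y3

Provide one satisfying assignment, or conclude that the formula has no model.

Try y1 = False.
From the singleton clause (y6), y6 = True.
From the singleton clause (y2), y2 = True.
From the singleton clause (y3), y3 = True.
Now (¬y3) is unsatisfied and unit — conflict.
That branch fails; take y1 = True instead.
From the singleton clause (y3), y3 = True.
From the singleton clause (y5), y5 = True.
Now (¬y5) is unsatisfied and unit — conflict.
Neither y1 = True nor y1 = False works.

UNSATISFIABLE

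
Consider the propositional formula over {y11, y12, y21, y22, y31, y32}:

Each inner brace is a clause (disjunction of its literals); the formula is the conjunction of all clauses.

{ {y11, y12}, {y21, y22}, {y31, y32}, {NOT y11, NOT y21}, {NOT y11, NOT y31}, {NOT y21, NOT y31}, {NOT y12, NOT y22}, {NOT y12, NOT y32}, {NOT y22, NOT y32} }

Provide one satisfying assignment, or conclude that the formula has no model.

Case y11 = true:
Unit clause (NOT y21) forces y21 = false.
Unit clause (y22) forces y22 = true.
Unit clause (NOT y31) forces y31 = false.
Unit clause (y32) forces y32 = true.
Now (NOT y32) is unsatisfied and unit — conflict.
So y11 must be the other value — set y11 = false.
Unit clause (y12) forces y12 = true.
Unit clause (NOT y22) forces y22 = false.
Unit clause (y21) forces y21 = true.
Unit clause (NOT y31) forces y31 = false.
Unit clause (y32) forces y32 = true.
Now (NOT y32) is unsatisfied and unit — conflict.
Neither y11 = true nor y11 = false works.

UNSATISFIABLE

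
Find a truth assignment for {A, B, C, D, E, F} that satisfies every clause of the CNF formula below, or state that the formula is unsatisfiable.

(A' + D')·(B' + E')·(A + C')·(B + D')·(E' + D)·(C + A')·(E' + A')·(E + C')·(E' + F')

A ↦ 0; B ↦ 1; C ↦ 0; D ↦ 0; E ↦ 0; F ↦ 1

Branch on A: set A = 0.
(C') alone gives C = 0.
Branch on B: set B = 1.
(E') alone gives E = 0.
No clause remains; D, F are free.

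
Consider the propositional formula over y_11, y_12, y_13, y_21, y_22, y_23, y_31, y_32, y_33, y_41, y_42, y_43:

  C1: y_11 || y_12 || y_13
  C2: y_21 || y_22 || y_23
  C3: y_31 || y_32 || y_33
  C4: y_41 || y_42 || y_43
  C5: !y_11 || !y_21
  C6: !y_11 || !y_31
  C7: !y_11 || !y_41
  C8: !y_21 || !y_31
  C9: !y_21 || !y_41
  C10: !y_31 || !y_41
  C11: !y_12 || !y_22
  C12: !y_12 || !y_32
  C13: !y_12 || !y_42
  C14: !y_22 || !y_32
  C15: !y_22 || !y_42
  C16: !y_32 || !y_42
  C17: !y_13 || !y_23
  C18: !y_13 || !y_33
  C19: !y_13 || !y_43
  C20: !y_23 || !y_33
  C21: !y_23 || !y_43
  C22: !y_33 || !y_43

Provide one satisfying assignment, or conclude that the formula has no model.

UNSATISFIABLE

Case y_11 = false:
Case y_12 = true:
The clause (!y_22) is unit, so y_22 = false.
The clause (!y_32) is unit, so y_32 = false.
The clause (!y_42) is unit, so y_42 = false.
Case y_21 = true:
The clause (!y_31) is unit, so y_31 = false.
The clause (y_33) is unit, so y_33 = true.
The clause (!y_41) is unit, so y_41 = false.
The clause (y_43) is unit, so y_43 = true.
That conflicts with the unit clause (!y_43).
Backtrack on y_21: now try y_21 = false.
The clause (y_23) is unit, so y_23 = true.
The clause (!y_13) is unit, so y_13 = false.
The clause (!y_33) is unit, so y_33 = false.
The clause (y_31) is unit, so y_31 = true.
The clause (!y_41) is unit, so y_41 = false.
The clause (y_43) is unit, so y_43 = true.
That conflicts with the unit clause (!y_43).
Both values of y_21 lead to a conflict.
Backtrack on y_12: now try y_12 = false.
The clause (y_13) is unit, so y_13 = true.
The clause (!y_23) is unit, so y_23 = false.
The clause (!y_33) is unit, so y_33 = false.
The clause (!y_43) is unit, so y_43 = false.
Case y_21 = true:
The clause (!y_31) is unit, so y_31 = false.
The clause (y_32) is unit, so y_32 = true.
The clause (!y_41) is unit, so y_41 = false.
The clause (y_42) is unit, so y_42 = true.
That conflicts with the unit clause (!y_42).
Backtrack on y_21: now try y_21 = false.
The clause (y_22) is unit, so y_22 = true.
The clause (!y_32) is unit, so y_32 = false.
The clause (y_31) is unit, so y_31 = true.
The clause (!y_41) is unit, so y_41 = false.
The clause (y_42) is unit, so y_42 = true.
That conflicts with the unit clause (!y_42).
Both values of y_21 lead to a conflict.
Both values of y_12 lead to a conflict.
Backtrack on y_11: now try y_11 = true.
The clause (!y_21) is unit, so y_21 = false.
The clause (!y_31) is unit, so y_31 = false.
The clause (!y_41) is unit, so y_41 = false.
Case y_22 = true:
The clause (!y_12) is unit, so y_12 = false.
The clause (!y_32) is unit, so y_32 = false.
The clause (y_33) is unit, so y_33 = true.
The clause (!y_42) is unit, so y_42 = false.
The clause (y_43) is unit, so y_43 = true.
That conflicts with the unit clause (!y_43).
Backtrack on y_22: now try y_22 = false.
The clause (y_23) is unit, so y_23 = true.
The clause (!y_13) is unit, so y_13 = false.
The clause (!y_33) is unit, so y_33 = false.
The clause (y_32) is unit, so y_32 = true.
The clause (!y_12) is unit, so y_12 = false.
The clause (!y_42) is unit, so y_42 = false.
The clause (y_43) is unit, so y_43 = true.
That conflicts with the unit clause (!y_43).
Both values of y_22 lead to a conflict.
Both values of y_11 lead to a conflict.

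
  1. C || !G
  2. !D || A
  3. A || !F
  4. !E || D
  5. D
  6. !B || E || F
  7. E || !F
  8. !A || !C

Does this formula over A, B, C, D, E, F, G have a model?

Yes, satisfiable

(D) alone gives D = true.
(A) alone gives A = true.
(!C) alone gives C = false.
(!G) alone gives G = false.
Suppose E = true.
No clause remains; B, F are free.
A satisfying assignment: A ↦ true,  B ↦ true,  C ↦ false,  D ↦ true,  E ↦ true,  F ↦ false,  G ↦ false.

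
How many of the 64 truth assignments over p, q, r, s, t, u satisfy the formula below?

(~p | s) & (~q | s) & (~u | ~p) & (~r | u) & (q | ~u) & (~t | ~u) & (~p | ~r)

There are 2^6 = 64 truth assignments over (p, q, r, s, t, u).
Split on u. With u = 1, the clauses containing u are satisfied and ~u drops from the rest; 2 of the 2^5 = 32 assignments to the other variables satisfy what remains.
With u = 0, by the same count on the reduced clause set, 10 assignments work.
Total: 2 + 10 = 12.

12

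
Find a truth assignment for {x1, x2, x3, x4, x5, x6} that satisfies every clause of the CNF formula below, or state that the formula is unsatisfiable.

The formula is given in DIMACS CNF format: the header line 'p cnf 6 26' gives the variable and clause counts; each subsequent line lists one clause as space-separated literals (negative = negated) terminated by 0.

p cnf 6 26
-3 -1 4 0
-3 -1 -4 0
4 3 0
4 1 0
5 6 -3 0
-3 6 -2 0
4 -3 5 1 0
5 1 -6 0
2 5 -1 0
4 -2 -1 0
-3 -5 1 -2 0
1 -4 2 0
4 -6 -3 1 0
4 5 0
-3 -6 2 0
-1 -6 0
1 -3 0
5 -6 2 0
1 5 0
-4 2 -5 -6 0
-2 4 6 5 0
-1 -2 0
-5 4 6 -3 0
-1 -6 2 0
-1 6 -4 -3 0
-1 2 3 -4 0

x1: False; x2: True; x3: False; x4: True; x5: True; x6: False

Branch on x4: set x4 = True.
Branch on x3: set x3 = False.
Branch on x1: set x1 = False.
From the singleton clause (x2), x2 = True.
From the singleton clause (x5), x5 = True.
Every clause is now satisfied; x6 is unconstrained.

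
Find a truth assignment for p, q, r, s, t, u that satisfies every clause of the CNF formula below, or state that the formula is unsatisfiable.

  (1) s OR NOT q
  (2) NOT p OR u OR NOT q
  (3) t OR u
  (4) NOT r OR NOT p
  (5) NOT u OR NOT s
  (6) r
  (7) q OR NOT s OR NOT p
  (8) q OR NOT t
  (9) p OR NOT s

p=false, q=false, r=true, s=false, t=false, u=true

(r) alone gives r = true.
(NOT p) alone gives p = false.
(NOT s) alone gives s = false.
(NOT q) alone gives q = false.
(NOT t) alone gives t = false.
(u) alone gives u = true.
This assignment satisfies each clause.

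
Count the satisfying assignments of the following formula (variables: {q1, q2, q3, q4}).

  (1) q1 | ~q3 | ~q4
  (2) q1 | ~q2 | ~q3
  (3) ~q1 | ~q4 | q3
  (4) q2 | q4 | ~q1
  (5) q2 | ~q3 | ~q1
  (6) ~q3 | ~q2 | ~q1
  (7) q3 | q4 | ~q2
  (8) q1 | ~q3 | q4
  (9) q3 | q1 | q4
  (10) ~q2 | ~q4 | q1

There are 2^4 = 16 truth assignments over (q1, q2, q3, q4).
Check each against the 10 clauses (columns in the order q1, q2, q3, q4):
  F F F F  ✗ fails (q3 | q1 | q4)
  F F F T  ✓ satisfies all
  F F T F  ✗ fails (q1 | ~q3 | q4)
  F F T T  ✗ fails (q1 | ~q3 | ~q4)
  F T F F  ✗ fails (q3 | q4 | ~q2)
  F T F T  ✗ fails (~q2 | ~q4 | q1)
  F T T F  ✗ fails (q1 | ~q2 | ~q3)
  F T T T  ✗ fails (q1 | ~q3 | ~q4)
  T F F F  ✗ fails (q2 | q4 | ~q1)
  T F F T  ✗ fails (~q1 | ~q4 | q3)
  T F T F  ✗ fails (q2 | q4 | ~q1)
  T F T T  ✗ fails (q2 | ~q3 | ~q1)
  T T F F  ✗ fails (q3 | q4 | ~q2)
  T T F T  ✗ fails (~q1 | ~q4 | q3)
  T T T F  ✗ fails (~q3 | ~q2 | ~q1)
  T T T T  ✗ fails (~q3 | ~q2 | ~q1)
1 of the 16 rows is a model.

1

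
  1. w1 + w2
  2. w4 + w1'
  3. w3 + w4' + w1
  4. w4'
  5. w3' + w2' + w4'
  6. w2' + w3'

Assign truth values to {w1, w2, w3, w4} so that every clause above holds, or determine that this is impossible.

w1: 0,  w2: 1,  w3: 0,  w4: 0

From the singleton clause (w4'), w4 = 0.
From the singleton clause (w1'), w1 = 0.
From the singleton clause (w2), w2 = 1.
From the singleton clause (w3'), w3 = 0.
All clauses are satisfied.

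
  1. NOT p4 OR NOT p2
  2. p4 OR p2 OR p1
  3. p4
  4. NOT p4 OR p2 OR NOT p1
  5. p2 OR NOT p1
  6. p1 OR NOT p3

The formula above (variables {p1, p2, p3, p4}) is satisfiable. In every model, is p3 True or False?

False

Suppose p3 = true.
Unit clause (p4) forces p4 = true.
Unit clause (NOT p2) forces p2 = false.
Unit clause (NOT p1) forces p1 = false.
But (p1) is also a unit clause — contradiction.
So every satisfying assignment has p3 = False.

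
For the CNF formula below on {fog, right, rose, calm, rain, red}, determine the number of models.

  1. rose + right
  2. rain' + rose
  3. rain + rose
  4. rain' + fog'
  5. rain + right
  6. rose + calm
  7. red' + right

14

There are 2^6 = 64 truth assignments over (fog, right, rose, calm, rain, red).
Split on fog. With fog = 1, the clauses containing fog are satisfied and fog' drops from the rest; 4 of the 2^5 = 32 assignments to the other variables satisfy what remains.
With fog = 0, by the same count on the reduced clause set, 10 assignments work.
Total: 4 + 10 = 14.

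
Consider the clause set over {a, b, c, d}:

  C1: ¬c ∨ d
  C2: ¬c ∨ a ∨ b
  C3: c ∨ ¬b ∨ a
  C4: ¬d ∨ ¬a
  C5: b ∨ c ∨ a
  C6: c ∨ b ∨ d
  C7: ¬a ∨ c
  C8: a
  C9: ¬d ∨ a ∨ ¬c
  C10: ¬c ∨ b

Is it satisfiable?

(a) alone gives a = True.
(¬d) alone gives d = False.
(¬c) alone gives c = False.
That conflicts with the unit clause (c).
No assignment satisfies every clause.

No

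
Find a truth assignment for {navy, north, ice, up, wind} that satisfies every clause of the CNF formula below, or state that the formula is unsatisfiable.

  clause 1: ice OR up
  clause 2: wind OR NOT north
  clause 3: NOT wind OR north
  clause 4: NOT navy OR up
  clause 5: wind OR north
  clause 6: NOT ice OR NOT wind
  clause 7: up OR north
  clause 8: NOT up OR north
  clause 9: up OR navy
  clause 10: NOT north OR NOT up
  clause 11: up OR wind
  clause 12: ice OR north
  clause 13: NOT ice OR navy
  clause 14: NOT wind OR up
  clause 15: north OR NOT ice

UNSATISFIABLE

Suppose ice = true.
From the singleton clause (NOT wind), wind = false.
From the singleton clause (NOT north), north = false.
Now (north) is unsatisfied and unit — conflict.
So ice must be the other value — set ice = false.
From the singleton clause (up), up = true.
From the singleton clause (north), north = true.
Now (NOT north) is unsatisfied and unit — conflict.
Either choice for ice ends in contradiction.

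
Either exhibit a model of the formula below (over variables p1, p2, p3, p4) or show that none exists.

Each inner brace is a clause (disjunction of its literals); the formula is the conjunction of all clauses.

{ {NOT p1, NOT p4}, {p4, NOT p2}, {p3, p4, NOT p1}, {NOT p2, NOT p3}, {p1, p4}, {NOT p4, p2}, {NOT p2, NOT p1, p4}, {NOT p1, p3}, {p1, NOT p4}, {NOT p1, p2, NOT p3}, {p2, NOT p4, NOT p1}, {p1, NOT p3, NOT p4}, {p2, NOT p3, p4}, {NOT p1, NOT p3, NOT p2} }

UNSATISFIABLE

Suppose p1 = false.
From the singleton clause (p4), p4 = true.
But (NOT p4) is also a unit clause — contradiction.
Backtrack on p1: now try p1 = true.
From the singleton clause (NOT p4), p4 = false.
From the singleton clause (NOT p2), p2 = false.
From the singleton clause (p3), p3 = true.
But (NOT p3) is also a unit clause — contradiction.
Neither p1 = true nor p1 = false works.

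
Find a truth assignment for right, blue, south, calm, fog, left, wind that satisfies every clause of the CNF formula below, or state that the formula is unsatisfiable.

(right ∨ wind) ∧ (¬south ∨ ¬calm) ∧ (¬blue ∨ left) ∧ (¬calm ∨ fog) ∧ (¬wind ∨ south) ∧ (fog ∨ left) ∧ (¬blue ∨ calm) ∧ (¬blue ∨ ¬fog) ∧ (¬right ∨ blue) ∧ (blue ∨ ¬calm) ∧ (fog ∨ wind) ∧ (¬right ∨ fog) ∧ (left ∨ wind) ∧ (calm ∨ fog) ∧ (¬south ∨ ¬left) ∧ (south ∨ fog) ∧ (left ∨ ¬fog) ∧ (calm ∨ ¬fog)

UNSATISFIABLE

Case right = True:
Unit clause (blue) forces blue = True.
Unit clause (left) forces left = True.
Unit clause (calm) forces calm = True.
Unit clause (¬south) forces south = False.
Unit clause (fog) forces fog = True.
But (¬fog) is also a unit clause — contradiction.
Backtrack on right: now try right = False.
Unit clause (wind) forces wind = True.
Unit clause (south) forces south = True.
Unit clause (¬calm) forces calm = False.
Unit clause (¬blue) forces blue = False.
Unit clause (fog) forces fog = True.
But (¬fog) is also a unit clause — contradiction.
Both values of right lead to a conflict.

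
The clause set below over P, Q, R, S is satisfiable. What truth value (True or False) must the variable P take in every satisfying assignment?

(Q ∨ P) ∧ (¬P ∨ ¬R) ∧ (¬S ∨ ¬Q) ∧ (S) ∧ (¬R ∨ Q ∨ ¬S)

True

Suppose P = False.
(Q) alone gives Q = True.
(¬S) alone gives S = False.
But (S) is also a unit clause — contradiction.
So every satisfying assignment has P = True.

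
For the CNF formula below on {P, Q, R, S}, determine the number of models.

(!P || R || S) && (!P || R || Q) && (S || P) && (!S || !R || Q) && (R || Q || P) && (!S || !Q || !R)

There are 2^4 = 16 truth assignments over (P, Q, R, S).
Check each against the 6 clauses (columns in the order P, Q, R, S):
  F F F F  ✗ fails (S || P)
  F F F T  ✗ fails (R || Q || P)
  F F T F  ✗ fails (S || P)
  F F T T  ✗ fails (!S || !R || Q)
  F T F F  ✗ fails (S || P)
  F T F T  ✓ satisfies all
  F T T F  ✗ fails (S || P)
  F T T T  ✗ fails (!S || !Q || !R)
  T F F F  ✗ fails (!P || R || S)
  T F F T  ✗ fails (!P || R || Q)
  T F T F  ✓ satisfies all
  T F T T  ✗ fails (!S || !R || Q)
  T T F F  ✗ fails (!P || R || S)
  T T F T  ✓ satisfies all
  T T T F  ✓ satisfies all
  T T T T  ✗ fails (!S || !Q || !R)
4 of the 16 rows are models.

4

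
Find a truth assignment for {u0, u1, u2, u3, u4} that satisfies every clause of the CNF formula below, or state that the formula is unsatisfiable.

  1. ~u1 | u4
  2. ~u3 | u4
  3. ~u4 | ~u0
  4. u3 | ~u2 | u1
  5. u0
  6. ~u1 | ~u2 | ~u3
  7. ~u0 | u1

Unit clause (u0) forces u0 = 1.
Unit clause (~u4) forces u4 = 0.
Unit clause (~u1) forces u1 = 0.
That conflicts with the unit clause (u1).

UNSATISFIABLE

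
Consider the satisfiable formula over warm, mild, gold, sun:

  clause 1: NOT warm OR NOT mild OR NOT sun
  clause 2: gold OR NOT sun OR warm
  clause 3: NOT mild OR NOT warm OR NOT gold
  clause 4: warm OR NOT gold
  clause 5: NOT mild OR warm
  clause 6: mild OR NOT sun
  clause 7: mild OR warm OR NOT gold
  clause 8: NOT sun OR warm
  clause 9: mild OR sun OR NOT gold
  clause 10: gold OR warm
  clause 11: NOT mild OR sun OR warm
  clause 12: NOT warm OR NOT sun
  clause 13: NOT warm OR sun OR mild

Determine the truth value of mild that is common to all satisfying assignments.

True

Suppose mild = false.
From the singleton clause (NOT sun), sun = false.
From the singleton clause (NOT gold), gold = false.
From the singleton clause (warm), warm = true.
Now (NOT warm) is unsatisfied and unit — conflict.
So every satisfying assignment has mild = True.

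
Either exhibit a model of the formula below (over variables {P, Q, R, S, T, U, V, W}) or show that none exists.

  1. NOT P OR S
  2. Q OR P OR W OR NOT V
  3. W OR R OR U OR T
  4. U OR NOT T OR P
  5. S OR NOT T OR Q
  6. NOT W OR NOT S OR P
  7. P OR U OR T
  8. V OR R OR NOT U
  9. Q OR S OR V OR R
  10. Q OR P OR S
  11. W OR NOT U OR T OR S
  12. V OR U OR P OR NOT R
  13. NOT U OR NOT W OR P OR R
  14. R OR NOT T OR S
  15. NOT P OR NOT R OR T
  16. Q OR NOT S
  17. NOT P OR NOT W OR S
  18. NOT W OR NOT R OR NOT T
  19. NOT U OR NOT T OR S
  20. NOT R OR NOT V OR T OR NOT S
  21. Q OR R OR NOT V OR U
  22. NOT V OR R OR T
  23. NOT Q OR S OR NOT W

P=true,  Q=true,  R=false,  S=true,  T=true,  U=true,  V=true,  W=true

Suppose P = true.
(S) alone gives S = true.
(Q) alone gives Q = true.
Suppose R = false.
Suppose V = true.
(T) alone gives T = true.
No clause remains; U, W are free.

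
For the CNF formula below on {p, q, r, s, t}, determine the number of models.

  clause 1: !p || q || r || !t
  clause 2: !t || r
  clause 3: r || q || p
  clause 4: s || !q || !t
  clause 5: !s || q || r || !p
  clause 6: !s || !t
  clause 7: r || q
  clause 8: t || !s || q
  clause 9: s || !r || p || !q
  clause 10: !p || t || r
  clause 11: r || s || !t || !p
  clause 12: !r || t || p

7

There are 2^5 = 32 truth assignments over (p, q, r, s, t).
Split on q. With q = true, the clauses containing q are satisfied and !q drops from the rest; 4 of the 2^4 = 16 assignments to the other variables satisfy what remains.
With q = false, by the same count on the reduced clause set, 3 assignments work.
(One model: p=F, q=F, r=T, s=F, t=T.)
Total: 4 + 3 = 7.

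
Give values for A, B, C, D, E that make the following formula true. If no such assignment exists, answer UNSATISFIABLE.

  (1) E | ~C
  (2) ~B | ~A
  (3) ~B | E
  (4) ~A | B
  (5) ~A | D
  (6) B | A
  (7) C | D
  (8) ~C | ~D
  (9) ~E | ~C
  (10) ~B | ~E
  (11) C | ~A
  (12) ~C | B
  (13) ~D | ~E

Try E = 1.
Unit clause (~C) forces C = 0.
Unit clause (D) forces D = 1.
Now (~D) is unsatisfied and unit — conflict.
So E must be the other value — set E = 0.
Unit clause (~C) forces C = 0.
Unit clause (~B) forces B = 0.
Unit clause (~A) forces A = 0.
Now (A) is unsatisfied and unit — conflict.
Both values of E lead to a conflict.

UNSATISFIABLE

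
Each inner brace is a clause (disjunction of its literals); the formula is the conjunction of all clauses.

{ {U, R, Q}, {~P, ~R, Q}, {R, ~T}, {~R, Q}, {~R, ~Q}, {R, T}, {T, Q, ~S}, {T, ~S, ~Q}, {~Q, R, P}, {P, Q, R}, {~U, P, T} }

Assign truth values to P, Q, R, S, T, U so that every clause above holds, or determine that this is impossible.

Branch on R: set R = 1.
Unit clause (Q) forces Q = 1.
That conflicts with the unit clause (~Q).
So R must be the other value — set R = 0.
Unit clause (~T) forces T = 0.
That conflicts with the unit clause (T).
Either choice for R ends in contradiction.

UNSATISFIABLE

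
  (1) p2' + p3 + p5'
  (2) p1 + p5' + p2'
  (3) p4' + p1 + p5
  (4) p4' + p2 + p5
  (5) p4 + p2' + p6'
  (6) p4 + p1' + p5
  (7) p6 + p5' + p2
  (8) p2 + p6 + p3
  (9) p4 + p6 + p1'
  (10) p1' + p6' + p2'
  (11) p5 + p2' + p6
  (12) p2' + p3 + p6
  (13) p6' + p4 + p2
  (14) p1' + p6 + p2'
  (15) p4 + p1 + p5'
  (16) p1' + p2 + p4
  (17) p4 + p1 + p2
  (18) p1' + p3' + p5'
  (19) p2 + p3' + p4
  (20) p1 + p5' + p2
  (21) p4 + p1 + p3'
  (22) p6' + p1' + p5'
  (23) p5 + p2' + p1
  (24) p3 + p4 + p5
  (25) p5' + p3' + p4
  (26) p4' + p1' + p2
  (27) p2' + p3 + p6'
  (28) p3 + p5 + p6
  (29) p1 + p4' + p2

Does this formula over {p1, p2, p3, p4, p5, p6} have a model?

No, unsatisfiable

Try p2 = 0.
Try p4 = 0.
From the singleton clause (p6'), p6 = 0.
From the singleton clause (p5'), p5 = 0.
From the singleton clause (p1'), p1 = 0.
That conflicts with the unit clause (p1).
So p4 must be the other value — set p4 = 1.
From the singleton clause (p5), p5 = 1.
From the singleton clause (p6), p6 = 1.
From the singleton clause (p1), p1 = 1.
That conflicts with the unit clause (p1').
Neither p4 = 1 nor p4 = 0 works.
So p2 must be the other value — set p2 = 1.
Try p3 = 1.
Try p1 = 1.
From the singleton clause (p6'), p6 = 0.
That conflicts with the unit clause (p6).
So p1 must be the other value — set p1 = 0.
From the singleton clause (p5'), p5 = 0.
That conflicts with the unit clause (p5).
Neither p1 = 1 nor p1 = 0 works.
So p3 must be the other value — set p3 = 0.
From the singleton clause (p5'), p5 = 0.
From the singleton clause (p6), p6 = 1.
That conflicts with the unit clause (p6').
Neither p3 = 1 nor p3 = 0 works.
Neither p2 = 1 nor p2 = 0 works.
No assignment satisfies every clause.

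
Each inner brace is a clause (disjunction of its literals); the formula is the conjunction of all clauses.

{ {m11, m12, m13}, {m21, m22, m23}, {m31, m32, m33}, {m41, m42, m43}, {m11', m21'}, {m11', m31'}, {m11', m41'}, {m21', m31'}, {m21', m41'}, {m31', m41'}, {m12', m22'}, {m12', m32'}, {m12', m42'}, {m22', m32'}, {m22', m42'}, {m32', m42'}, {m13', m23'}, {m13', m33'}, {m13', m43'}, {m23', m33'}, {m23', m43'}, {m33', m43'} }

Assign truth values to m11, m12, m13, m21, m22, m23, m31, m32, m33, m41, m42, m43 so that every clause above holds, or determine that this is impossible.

Branch on m11: set m11 = 0.
Branch on m12: set m12 = 1.
Unit clause (m22') forces m22 = 0.
Unit clause (m32') forces m32 = 0.
Unit clause (m42') forces m42 = 0.
Branch on m21: set m21 = 1.
Unit clause (m31') forces m31 = 0.
Unit clause (m33) forces m33 = 1.
Unit clause (m41') forces m41 = 0.
Unit clause (m43) forces m43 = 1.
But (m43') is also a unit clause — contradiction.
So m21 must be the other value — set m21 = 0.
Unit clause (m23) forces m23 = 1.
Unit clause (m13') forces m13 = 0.
Unit clause (m33') forces m33 = 0.
Unit clause (m31) forces m31 = 1.
Unit clause (m41') forces m41 = 0.
Unit clause (m43) forces m43 = 1.
But (m43') is also a unit clause — contradiction.
Either choice for m21 ends in contradiction.
So m12 must be the other value — set m12 = 0.
Unit clause (m13) forces m13 = 1.
Unit clause (m23') forces m23 = 0.
Unit clause (m33') forces m33 = 0.
Unit clause (m43') forces m43 = 0.
Branch on m21: set m21 = 1.
Unit clause (m31') forces m31 = 0.
Unit clause (m32) forces m32 = 1.
Unit clause (m41') forces m41 = 0.
Unit clause (m42) forces m42 = 1.
But (m42') is also a unit clause — contradiction.
So m21 must be the other value — set m21 = 0.
Unit clause (m22) forces m22 = 1.
Unit clause (m32') forces m32 = 0.
Unit clause (m31) forces m31 = 1.
Unit clause (m41') forces m41 = 0.
Unit clause (m42) forces m42 = 1.
But (m42') is also a unit clause — contradiction.
Either choice for m21 ends in contradiction.
Either choice for m12 ends in contradiction.
So m11 must be the other value — set m11 = 1.
Unit clause (m21') forces m21 = 0.
Unit clause (m31') forces m31 = 0.
Unit clause (m41') forces m41 = 0.
Branch on m22: set m22 = 1.
Unit clause (m12') forces m12 = 0.
Unit clause (m32') forces m32 = 0.
Unit clause (m33) forces m33 = 1.
Unit clause (m42') forces m42 = 0.
Unit clause (m43) forces m43 = 1.
But (m43') is also a unit clause — contradiction.
So m22 must be the other value — set m22 = 0.
Unit clause (m23) forces m23 = 1.
Unit clause (m13') forces m13 = 0.
Unit clause (m33') forces m33 = 0.
Unit clause (m32) forces m32 = 1.
Unit clause (m12') forces m12 = 0.
Unit clause (m42') forces m42 = 0.
Unit clause (m43) forces m43 = 1.
But (m43') is also a unit clause — contradiction.
Either choice for m22 ends in contradiction.
Either choice for m11 ends in contradiction.

UNSATISFIABLE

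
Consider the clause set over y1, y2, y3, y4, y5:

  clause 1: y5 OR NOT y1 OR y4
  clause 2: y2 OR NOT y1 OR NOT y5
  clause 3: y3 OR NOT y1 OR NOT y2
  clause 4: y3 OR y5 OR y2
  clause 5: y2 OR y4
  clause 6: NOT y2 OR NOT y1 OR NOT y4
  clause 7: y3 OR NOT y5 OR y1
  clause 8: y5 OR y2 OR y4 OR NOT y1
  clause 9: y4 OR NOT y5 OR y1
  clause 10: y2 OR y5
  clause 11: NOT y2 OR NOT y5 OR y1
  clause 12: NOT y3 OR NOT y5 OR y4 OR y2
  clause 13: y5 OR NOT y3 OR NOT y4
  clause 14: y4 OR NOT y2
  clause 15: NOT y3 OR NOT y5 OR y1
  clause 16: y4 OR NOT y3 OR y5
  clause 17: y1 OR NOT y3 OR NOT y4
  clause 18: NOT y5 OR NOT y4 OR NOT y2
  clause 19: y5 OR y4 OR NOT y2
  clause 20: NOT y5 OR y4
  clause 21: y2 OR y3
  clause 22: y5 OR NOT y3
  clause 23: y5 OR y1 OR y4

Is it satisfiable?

Satisfiable

Try y2 = true.
Unit clause (y4) forces y4 = true.
Unit clause (NOT y1) forces y1 = false.
Unit clause (NOT y5) forces y5 = false.
Unit clause (NOT y3) forces y3 = false.
All clauses are satisfied.
A satisfying assignment: y1=false,  y2=true,  y3=false,  y4=true,  y5=false.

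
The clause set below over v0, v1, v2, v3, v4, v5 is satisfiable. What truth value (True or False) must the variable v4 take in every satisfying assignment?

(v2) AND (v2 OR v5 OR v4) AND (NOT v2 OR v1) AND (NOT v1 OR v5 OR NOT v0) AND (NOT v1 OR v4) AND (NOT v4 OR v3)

True

Suppose v4 = false.
Unit clause (v2) forces v2 = true.
Unit clause (v1) forces v1 = true.
Now (NOT v1) is unsatisfied and unit — conflict.
So every satisfying assignment has v4 = True.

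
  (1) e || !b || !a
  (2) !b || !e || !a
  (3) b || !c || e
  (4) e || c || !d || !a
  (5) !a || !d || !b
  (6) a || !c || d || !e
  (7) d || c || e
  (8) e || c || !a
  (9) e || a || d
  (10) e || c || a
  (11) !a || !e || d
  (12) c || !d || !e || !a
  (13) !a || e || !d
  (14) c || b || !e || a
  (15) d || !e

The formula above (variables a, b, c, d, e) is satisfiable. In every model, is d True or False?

True

Suppose d = false.
The clause (!e) is unit, so e = false.
The clause (c) is unit, so c = true.
The clause (b) is unit, so b = true.
The clause (!a) is unit, so a = false.
But (a) is also a unit clause — contradiction.
So every satisfying assignment has d = True.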